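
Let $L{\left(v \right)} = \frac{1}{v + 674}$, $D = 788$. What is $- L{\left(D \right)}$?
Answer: $- \frac{1}{1462} \approx -0.00068399$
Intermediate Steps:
$L{\left(v \right)} = \frac{1}{674 + v}$
$- L{\left(D \right)} = - \frac{1}{674 + 788} = - \frac{1}{1462}$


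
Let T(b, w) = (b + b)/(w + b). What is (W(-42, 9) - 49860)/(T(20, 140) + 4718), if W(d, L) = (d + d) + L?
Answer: -66580/6291 ≈ -10.583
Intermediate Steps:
T(b, w) = 2*b/(b + w) (T(b, w) = (2*b)/(b + w) = 2*b/(b + w))
W(d, L) = L + 2*d (W(d, L) = 2*d + L = L + 2*d)
(W(-42, 9) - 49860)/(T(20, 140) + 4718) = ((9 + 2*(-42)) - 49860)/(2*20/(20 + 140) + 4718) = ((9 - 84) - 49860)/(2*20/160 + 4718) = (-75 - 49860)/(2*20*(1/160) + 4718) = -49935/(¼ + 4718) = -49935/18873/4 = -49935*4/18873 = -66580/6291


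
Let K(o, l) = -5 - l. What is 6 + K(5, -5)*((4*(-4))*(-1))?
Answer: 6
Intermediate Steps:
6 + K(5, -5)*((4*(-4))*(-1)) = 6 + (-5 - 1*(-5))*((4*(-4))*(-1)) = 6 + (-5 + 5)*(-16*(-1)) = 6 + 0*16 = 6 + 0 = 6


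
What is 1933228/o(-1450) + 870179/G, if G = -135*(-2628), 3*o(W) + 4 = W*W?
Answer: 7362044993/1412733960 ≈ 5.2112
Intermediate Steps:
o(W) = -4/3 + W**2/3 (o(W) = -4/3 + (W*W)/3 = -4/3 + W**2/3)
G = 354780
1933228/o(-1450) + 870179/G = 1933228/(-4/3 + (1/3)*(-1450)**2) + 870179/354780 = 1933228/(-4/3 + (1/3)*2102500) + 870179*(1/354780) = 1933228/(-4/3 + 2102500/3) + 870179/354780 = 1933228/700832 + 870179/354780 = 1933228*(1/700832) + 870179/354780 = 43937/15928 + 870179/354780 = 7362044993/1412733960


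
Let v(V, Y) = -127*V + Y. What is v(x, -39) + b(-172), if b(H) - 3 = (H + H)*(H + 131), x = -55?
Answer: 21053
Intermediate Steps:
b(H) = 3 + 2*H*(131 + H) (b(H) = 3 + (H + H)*(H + 131) = 3 + (2*H)*(131 + H) = 3 + 2*H*(131 + H))
v(V, Y) = Y - 127*V
v(x, -39) + b(-172) = (-39 - 127*(-55)) + (3 + 2*(-172)² + 262*(-172)) = (-39 + 6985) + (3 + 2*29584 - 45064) = 6946 + (3 + 59168 - 45064) = 6946 + 14107 = 21053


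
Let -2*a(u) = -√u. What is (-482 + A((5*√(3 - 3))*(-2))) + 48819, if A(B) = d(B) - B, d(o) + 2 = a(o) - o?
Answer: 48335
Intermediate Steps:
a(u) = √u/2 (a(u) = -(-1)*√u/2 = √u/2)
d(o) = -2 + √o/2 - o (d(o) = -2 + (√o/2 - o) = -2 + √o/2 - o)
A(B) = -2 + √B/2 - 2*B (A(B) = (-2 + √B/2 - B) - B = -2 + √B/2 - 2*B)
(-482 + A((5*√(3 - 3))*(-2))) + 48819 = (-482 + (-2 + √((5*√(3 - 3))*(-2))/2 - 2*5*√(3 - 3)*(-2))) + 48819 = (-482 + (-2 + √((5*√0)*(-2))/2 - 2*5*√0*(-2))) + 48819 = (-482 + (-2 + √((5*0)*(-2))/2 - 2*5*0*(-2))) + 48819 = (-482 + (-2 + √(0*(-2))/2 - 0*(-2))) + 48819 = (-482 + (-2 + √0/2 - 2*0)) + 48819 = (-482 + (-2 + (½)*0 + 0)) + 48819 = (-482 + (-2 + 0 + 0)) + 48819 = (-482 - 2) + 48819 = -484 + 48819 = 48335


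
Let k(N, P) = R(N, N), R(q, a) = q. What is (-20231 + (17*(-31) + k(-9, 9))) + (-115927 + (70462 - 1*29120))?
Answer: -95352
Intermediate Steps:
k(N, P) = N
(-20231 + (17*(-31) + k(-9, 9))) + (-115927 + (70462 - 1*29120)) = (-20231 + (17*(-31) - 9)) + (-115927 + (70462 - 1*29120)) = (-20231 + (-527 - 9)) + (-115927 + (70462 - 29120)) = (-20231 - 536) + (-115927 + 41342) = -20767 - 74585 = -95352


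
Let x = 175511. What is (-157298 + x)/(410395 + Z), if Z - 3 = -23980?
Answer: 6071/128806 ≈ 0.047133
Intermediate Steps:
Z = -23977 (Z = 3 - 23980 = -23977)
(-157298 + x)/(410395 + Z) = (-157298 + 175511)/(410395 - 23977) = 18213/386418 = 18213*(1/386418) = 6071/128806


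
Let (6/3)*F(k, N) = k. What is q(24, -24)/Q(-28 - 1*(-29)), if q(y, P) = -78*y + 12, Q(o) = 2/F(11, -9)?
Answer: -5115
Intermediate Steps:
F(k, N) = k/2
Q(o) = 4/11 (Q(o) = 2/(((½)*11)) = 2/(11/2) = 2*(2/11) = 4/11)
q(y, P) = 12 - 78*y
q(24, -24)/Q(-28 - 1*(-29)) = (12 - 78*24)/(4/11) = (12 - 1872)*(11/4) = -1860*11/4 = -5115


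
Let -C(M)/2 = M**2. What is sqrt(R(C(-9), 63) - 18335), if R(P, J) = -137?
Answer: 2*I*sqrt(4618) ≈ 135.91*I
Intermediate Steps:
C(M) = -2*M**2
sqrt(R(C(-9), 63) - 18335) = sqrt(-137 - 18335) = sqrt(-18472) = 2*I*sqrt(4618)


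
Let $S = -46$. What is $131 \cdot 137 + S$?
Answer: $17901$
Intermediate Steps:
$131 \cdot 137 + S = 131 \cdot 137 - 46 = 17947 - 46 = 17901$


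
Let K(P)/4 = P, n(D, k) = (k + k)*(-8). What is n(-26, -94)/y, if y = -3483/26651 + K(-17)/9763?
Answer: -391331344352/35816797 ≈ -10926.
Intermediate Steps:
n(D, k) = -16*k (n(D, k) = (2*k)*(-8) = -16*k)
K(P) = 4*P
y = -35816797/260193713 (y = -3483/26651 + (4*(-17))/9763 = -3483*1/26651 - 68*1/9763 = -3483/26651 - 68/9763 = -35816797/260193713 ≈ -0.13765)
n(-26, -94)/y = (-16*(-94))/(-35816797/260193713) = 1504*(-260193713/35816797) = -391331344352/35816797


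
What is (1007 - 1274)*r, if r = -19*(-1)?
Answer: -5073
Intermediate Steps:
r = 19
(1007 - 1274)*r = (1007 - 1274)*19 = -267*19 = -5073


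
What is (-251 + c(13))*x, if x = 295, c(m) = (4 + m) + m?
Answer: -65195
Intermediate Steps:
c(m) = 4 + 2*m
(-251 + c(13))*x = (-251 + (4 + 2*13))*295 = (-251 + (4 + 26))*295 = (-251 + 30)*295 = -221*295 = -65195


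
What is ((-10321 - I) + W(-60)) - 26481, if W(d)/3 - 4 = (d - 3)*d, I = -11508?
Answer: -13942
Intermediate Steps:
W(d) = 12 + 3*d*(-3 + d) (W(d) = 12 + 3*((d - 3)*d) = 12 + 3*((-3 + d)*d) = 12 + 3*(d*(-3 + d)) = 12 + 3*d*(-3 + d))
((-10321 - I) + W(-60)) - 26481 = ((-10321 - 1*(-11508)) + (12 - 9*(-60) + 3*(-60)²)) - 26481 = ((-10321 + 11508) + (12 + 540 + 3*3600)) - 26481 = (1187 + (12 + 540 + 10800)) - 26481 = (1187 + 11352) - 26481 = 12539 - 26481 = -13942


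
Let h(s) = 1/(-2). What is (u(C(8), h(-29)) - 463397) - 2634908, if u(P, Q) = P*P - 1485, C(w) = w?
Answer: -3099726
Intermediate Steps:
h(s) = -1/2
u(P, Q) = -1485 + P**2 (u(P, Q) = P**2 - 1485 = -1485 + P**2)
(u(C(8), h(-29)) - 463397) - 2634908 = ((-1485 + 8**2) - 463397) - 2634908 = ((-1485 + 64) - 463397) - 2634908 = (-1421 - 463397) - 2634908 = -464818 - 2634908 = -3099726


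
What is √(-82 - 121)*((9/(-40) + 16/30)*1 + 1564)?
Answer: 187717*I*√203/120 ≈ 22288.0*I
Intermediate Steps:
√(-82 - 121)*((9/(-40) + 16/30)*1 + 1564) = √(-203)*((9*(-1/40) + 16*(1/30))*1 + 1564) = (I*√203)*((-9/40 + 8/15)*1 + 1564) = (I*√203)*((37/120)*1 + 1564) = (I*√203)*(37/120 + 1564) = (I*√203)*(187717/120) = 187717*I*√203/120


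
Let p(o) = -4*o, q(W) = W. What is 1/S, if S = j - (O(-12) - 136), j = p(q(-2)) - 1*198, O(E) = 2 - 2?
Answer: -1/54 ≈ -0.018519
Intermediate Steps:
O(E) = 0
p(o) = -4*o
j = -190 (j = -4*(-2) - 1*198 = 8 - 198 = -190)
S = -54 (S = -190 - (0 - 136) = -190 - 1*(-136) = -190 + 136 = -54)
1/S = 1/(-54) = -1/54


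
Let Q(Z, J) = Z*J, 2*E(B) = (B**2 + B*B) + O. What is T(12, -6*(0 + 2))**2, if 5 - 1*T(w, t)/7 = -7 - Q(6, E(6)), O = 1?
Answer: 2614689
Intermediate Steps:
E(B) = 1/2 + B**2 (E(B) = ((B**2 + B*B) + 1)/2 = ((B**2 + B**2) + 1)/2 = (2*B**2 + 1)/2 = (1 + 2*B**2)/2 = 1/2 + B**2)
Q(Z, J) = J*Z
T(w, t) = 1617 (T(w, t) = 35 - 7*(-7 - (1/2 + 6**2)*6) = 35 - 7*(-7 - (1/2 + 36)*6) = 35 - 7*(-7 - 73*6/2) = 35 - 7*(-7 - 1*219) = 35 - 7*(-7 - 219) = 35 - 7*(-226) = 35 + 1582 = 1617)
T(12, -6*(0 + 2))**2 = 1617**2 = 2614689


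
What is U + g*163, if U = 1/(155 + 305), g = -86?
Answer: -6448279/460 ≈ -14018.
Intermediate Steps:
U = 1/460 ≈ 0.0021739
U + g*163 = 1/460 - 86*163 = 1/460 - 14018 = -6448279/460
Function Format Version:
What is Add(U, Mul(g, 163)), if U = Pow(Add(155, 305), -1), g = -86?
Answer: Rational(-6448279, 460) ≈ -14018.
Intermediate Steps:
U = Rational(1, 460) (U = Pow(460, -1) = Rational(1, 460) ≈ 0.0021739)
Add(U, Mul(g, 163)) = Add(Rational(1, 460), Mul(-86, 163)) = Add(Rational(1, 460), -14018) = Rational(-6448279, 460)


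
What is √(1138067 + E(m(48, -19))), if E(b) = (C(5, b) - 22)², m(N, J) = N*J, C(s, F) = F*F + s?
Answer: 6*√19215859461 ≈ 8.3173e+5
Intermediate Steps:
C(s, F) = s + F² (C(s, F) = F² + s = s + F²)
m(N, J) = J*N
E(b) = (-17 + b²)² (E(b) = ((5 + b²) - 22)² = (-17 + b²)²)
√(1138067 + E(m(48, -19))) = √(1138067 + (-17 + (-19*48)²)²) = √(1138067 + (-17 + (-912)²)²) = √(1138067 + (-17 + 831744)²) = √(1138067 + 831727²) = √(1138067 + 691769802529) = √691770940596 = 6*√19215859461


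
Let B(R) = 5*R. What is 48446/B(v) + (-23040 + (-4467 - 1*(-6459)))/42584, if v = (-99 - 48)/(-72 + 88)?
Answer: -4127982713/3912405 ≈ -1055.1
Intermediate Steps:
v = -147/16 ≈ -9.1875
48446/B(v) + (-23040 + (-4467 - 1*(-6459)))/42584 = 48446/((5*(-147/16))) + (-23040 + (-4467 - 1*(-6459)))/42584 = 48446/(-735/16) + (-23040 + (-4467 + 6459))*(1/42584) = 48446*(-16/735) + (-23040 + 1992)*(1/42584) = -775136/735 - 21048*1/42584 = -775136/735 - 2631/5323 = -4127982713/3912405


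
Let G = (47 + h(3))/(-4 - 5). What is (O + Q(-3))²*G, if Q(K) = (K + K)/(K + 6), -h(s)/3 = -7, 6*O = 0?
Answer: -272/9 ≈ -30.222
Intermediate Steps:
O = 0 (O = (⅙)*0 = 0)
h(s) = 21 (h(s) = -3*(-7) = 21)
Q(K) = 2*K/(6 + K) (Q(K) = (2*K)/(6 + K) = 2*K/(6 + K))
G = -68/9 (G = (47 + 21)/(-4 - 5) = 68/(-9) = 68*(-⅑) = -68/9 ≈ -7.5556)
(O + Q(-3))²*G = (0 + 2*(-3)/(6 - 3))²*(-68/9) = (0 + 2*(-3)/3)²*(-68/9) = (0 + 2*(-3)*(⅓))²*(-68/9) = (0 - 2)²*(-68/9) = (-2)²*(-68/9) = 4*(-68/9) = -272/9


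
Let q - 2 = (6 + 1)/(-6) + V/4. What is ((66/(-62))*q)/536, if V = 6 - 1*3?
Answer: -209/66464 ≈ -0.0031446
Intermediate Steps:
V = 3 (V = 6 - 3 = 3)
q = 19/12 (q = 2 + ((6 + 1)/(-6) + 3/4) = 2 + (7*(-⅙) + 3*(¼)) = 2 + (-7/6 + ¾) = 2 - 5/12 = 19/12 ≈ 1.5833)
((66/(-62))*q)/536 = ((66/(-62))*(19/12))/536 = ((66*(-1/62))*(19/12))*(1/536) = -33/31*19/12*(1/536) = -209/124*1/536 = -209/66464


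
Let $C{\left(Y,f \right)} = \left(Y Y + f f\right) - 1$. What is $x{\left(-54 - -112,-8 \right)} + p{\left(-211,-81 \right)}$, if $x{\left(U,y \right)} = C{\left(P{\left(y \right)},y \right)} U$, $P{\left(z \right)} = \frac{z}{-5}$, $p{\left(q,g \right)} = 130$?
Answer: $\frac{98312}{25} \approx 3932.5$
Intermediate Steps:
$P{\left(z \right)} = - \frac{z}{5}$ ($P{\left(z \right)} = z \left(- \frac{1}{5}\right) = - \frac{z}{5}$)
$C{\left(Y,f \right)} = -1 + Y^{2} + f^{2}$ ($C{\left(Y,f \right)} = \left(Y^{2} + f^{2}\right) - 1 = -1 + Y^{2} + f^{2}$)
$x{\left(U,y \right)} = U \left(-1 + \frac{26 y^{2}}{25}\right)$ ($x{\left(U,y \right)} = \left(-1 + \left(- \frac{y}{5}\right)^{2} + y^{2}\right) U = \left(-1 + \frac{y^{2}}{25} + y^{2}\right) U = \left(-1 + \frac{26 y^{2}}{25}\right) U = U \left(-1 + \frac{26 y^{2}}{25}\right)$)
$x{\left(-54 - -112,-8 \right)} + p{\left(-211,-81 \right)} = \frac{\left(-54 - -112\right) \left(-25 + 26 \left(-8\right)^{2}\right)}{25} + 130 = \frac{\left(-54 + 112\right) \left(-25 + 26 \cdot 64\right)}{25} + 130 = \frac{1}{25} \cdot 58 \left(-25 + 1664\right) + 130 = \frac{1}{25} \cdot 58 \cdot 1639 + 130 = \frac{95062}{25} + 130 = \frac{98312}{25}$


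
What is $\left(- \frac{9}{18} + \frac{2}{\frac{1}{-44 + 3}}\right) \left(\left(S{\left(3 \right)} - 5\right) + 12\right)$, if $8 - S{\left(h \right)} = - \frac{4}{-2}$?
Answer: $- \frac{2145}{2} \approx -1072.5$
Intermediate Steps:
$S{\left(h \right)} = 6$ ($S{\left(h \right)} = 8 - - \frac{4}{-2} = 8 - \left(-4\right) \left(- \frac{1}{2}\right) = 8 - 2 = 6$)
$\left(- \frac{9}{18} + \frac{2}{\frac{1}{-44 + 3}}\right) \left(\left(S{\left(3 \right)} - 5\right) + 12\right) = \left(- \frac{9}{18} + \frac{2}{\frac{1}{-44 + 3}}\right) \left(\left(6 - 5\right) + 12\right) = \left(\left(-9\right) \frac{1}{18} + \frac{2}{\frac{1}{-41}}\right) \left(1 + 12\right) = \left(- \frac{1}{2} + \frac{2}{- \frac{1}{41}}\right) 13 = \left(- \frac{1}{2} + 2 \left(-41\right)\right) 13 = \left(- \frac{1}{2} - 82\right) 13 = \left(- \frac{165}{2}\right) 13 = - \frac{2145}{2}$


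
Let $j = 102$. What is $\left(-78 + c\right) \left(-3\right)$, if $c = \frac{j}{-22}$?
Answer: $\frac{2727}{11} \approx 247.91$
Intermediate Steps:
$c = - \frac{51}{11}$ ($c = \frac{102}{-22} = 102 \left(- \frac{1}{22}\right) = - \frac{51}{11} \approx -4.6364$)
$\left(-78 + c\right) \left(-3\right) = \left(-78 - \frac{51}{11}\right) \left(-3\right) = \left(- \frac{909}{11}\right) \left(-3\right) = \frac{2727}{11}$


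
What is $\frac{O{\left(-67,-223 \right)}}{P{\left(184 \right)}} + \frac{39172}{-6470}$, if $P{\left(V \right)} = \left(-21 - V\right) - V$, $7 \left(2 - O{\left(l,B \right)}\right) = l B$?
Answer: $- \frac{5043833}{8808905} \approx -0.57258$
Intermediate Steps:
$O{\left(l,B \right)} = 2 - \frac{B l}{7}$ ($O{\left(l,B \right)} = 2 - \frac{l B}{7} = 2 - \frac{B l}{7}$)
$P{\left(V \right)} = -21 - 2 V$
$\frac{O{\left(-67,-223 \right)}}{P{\left(184 \right)}} + \frac{39172}{-6470} = \frac{2 - \left(- \frac{223}{7}\right) \left(-67\right)}{-21 - 368} + \frac{39172}{-6470} = \frac{2 - \frac{14941}{7}}{-21 - 368} + 39172 \left(- \frac{1}{6470}\right) = - \frac{14927}{7 \left(-389\right)} - \frac{19586}{3235} = \left(- \frac{14927}{7}\right) \left(- \frac{1}{389}\right) - \frac{19586}{3235} = \frac{14927}{2723} - \frac{19586}{3235} = - \frac{5043833}{8808905}$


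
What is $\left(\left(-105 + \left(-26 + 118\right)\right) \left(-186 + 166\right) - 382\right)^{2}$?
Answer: $14884$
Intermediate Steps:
$\left(\left(-105 + \left(-26 + 118\right)\right) \left(-186 + 166\right) - 382\right)^{2} = \left(\left(-105 + 92\right) \left(-20\right) - 382\right)^{2} = \left(\left(-13\right) \left(-20\right) - 382\right)^{2} = \left(260 - 382\right)^{2} = \left(-122\right)^{2} = 14884$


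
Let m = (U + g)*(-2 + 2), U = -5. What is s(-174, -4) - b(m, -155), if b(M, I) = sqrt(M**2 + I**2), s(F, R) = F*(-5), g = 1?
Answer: 715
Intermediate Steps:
s(F, R) = -5*F
m = 0 (m = (-5 + 1)*(-2 + 2) = -4*0 = 0)
b(M, I) = sqrt(I**2 + M**2)
s(-174, -4) - b(m, -155) = -5*(-174) - sqrt((-155)**2 + 0**2) = 870 - sqrt(24025 + 0) = 870 - sqrt(24025) = 870 - 1*155 = 870 - 155 = 715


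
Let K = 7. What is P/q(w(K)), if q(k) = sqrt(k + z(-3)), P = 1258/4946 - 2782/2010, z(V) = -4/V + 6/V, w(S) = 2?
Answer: -1403899*sqrt(3)/2485365 ≈ -0.97838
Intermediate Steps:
z(V) = 2/V
P = -2807798/2485365 (P = 1258*(1/4946) - 2782*1/2010 = 629/2473 - 1391/1005 = -2807798/2485365 ≈ -1.1297)
q(k) = sqrt(-2/3 + k) (q(k) = sqrt(k + 2/(-3)) = sqrt(k + 2*(-1/3)) = sqrt(k - 2/3) = sqrt(-2/3 + k))
P/q(w(K)) = -2807798*3/sqrt(-6 + 9*2)/2485365 = -2807798*3/sqrt(-6 + 18)/2485365 = -2807798*sqrt(3)/2/2485365 = -1403899*sqrt(3)/2485365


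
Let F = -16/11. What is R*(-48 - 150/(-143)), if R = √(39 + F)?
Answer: -6714*√4543/1573 ≈ -287.69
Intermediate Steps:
F = -16/11 (F = -16*1/11 = -16/11 ≈ -1.4545)
R = √4543/11 (R = √(39 - 16/11) = √(413/11) = √4543/11 ≈ 6.1274)
R*(-48 - 150/(-143)) = (√4543/11)*(-48 - 150/(-143)) = (√4543/11)*(-48 - 150*(-1/143)) = (√4543/11)*(-48 + 150/143) = (√4543/11)*(-6714/143) = -6714*√4543/1573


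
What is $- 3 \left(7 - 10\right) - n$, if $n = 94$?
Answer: $-85$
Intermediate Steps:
$- 3 \left(7 - 10\right) - n = - 3 \left(7 - 10\right) - 94 = \left(-3\right) \left(-3\right) - 94 = 9 - 94 = -85$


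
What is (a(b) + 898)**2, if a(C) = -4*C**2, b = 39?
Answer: 26894596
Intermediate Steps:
(a(b) + 898)**2 = (-4*39**2 + 898)**2 = (-4*1521 + 898)**2 = (-6084 + 898)**2 = (-5186)**2 = 26894596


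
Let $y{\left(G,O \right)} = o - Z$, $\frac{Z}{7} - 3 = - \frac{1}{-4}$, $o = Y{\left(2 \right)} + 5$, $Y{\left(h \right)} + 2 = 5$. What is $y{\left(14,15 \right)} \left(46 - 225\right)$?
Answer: $\frac{10561}{4} \approx 2640.3$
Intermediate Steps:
$Y{\left(h \right)} = 3$ ($Y{\left(h \right)} = -2 + 5 = 3$)
$o = 8$ ($o = 3 + 5 = 8$)
$Z = \frac{91}{4}$ ($Z = 21 + 7 \left(- \frac{1}{-4}\right) = 21 + 7 \left(\left(-1\right) \left(- \frac{1}{4}\right)\right) = 21 + 7 \cdot \frac{1}{4} = 21 + \frac{7}{4} = \frac{91}{4} \approx 22.75$)
$y{\left(G,O \right)} = - \frac{59}{4}$ ($y{\left(G,O \right)} = 8 - \frac{91}{4} = - \frac{59}{4}$)
$y{\left(14,15 \right)} \left(46 - 225\right) = - \frac{59 \left(46 - 225\right)}{4} = \left(- \frac{59}{4}\right) \left(-179\right) = \frac{10561}{4}$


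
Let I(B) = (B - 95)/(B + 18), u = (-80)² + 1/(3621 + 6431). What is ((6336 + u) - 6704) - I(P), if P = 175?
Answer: 11701493185/1940036 ≈ 6031.6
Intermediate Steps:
u = 64332801/10052 (u = 6400 + 1/10052 = 64332801/10052 ≈ 6400.0)
I(B) = (-95 + B)/(18 + B)
((6336 + u) - 6704) - I(P) = ((6336 + 64332801/10052) - 6704) - (-95 + 175)/(18 + 175) = (128022273/10052 - 6704) - 80/193 = 60633665/10052 - 80/193 = 11701493185/1940036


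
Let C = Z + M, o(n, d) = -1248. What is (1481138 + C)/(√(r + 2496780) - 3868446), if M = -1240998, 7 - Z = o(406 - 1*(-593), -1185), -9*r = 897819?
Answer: -2801470566510/44894616173681 - 241395*√21573201/44894616173681 ≈ -0.062426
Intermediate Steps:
r = -299273/3 (r = -⅑*897819 = -299273/3 ≈ -99758.)
Z = 1255 (Z = 7 - 1*(-1248) = 7 + 1248 = 1255)
C = -1239743 (C = 1255 - 1240998 = -1239743)
(1481138 + C)/(√(r + 2496780) - 3868446) = (1481138 - 1239743)/(√(-299273/3 + 2496780) - 3868446) = 241395/(√(7191067/3) - 3868446) = 241395/(√21573201/3 - 3868446) = 241395/(-3868446 + √21573201/3)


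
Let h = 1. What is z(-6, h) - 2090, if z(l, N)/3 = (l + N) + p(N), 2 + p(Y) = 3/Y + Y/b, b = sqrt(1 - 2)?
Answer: -2102 - 3*I ≈ -2102.0 - 3.0*I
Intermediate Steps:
b = I (b = sqrt(-1) = I ≈ 1.0*I)
p(Y) = -2 + 3/Y - I*Y (p(Y) = -2 + (3/Y + Y/I) = -2 + (3/Y + Y*(-I)) = -2 + (3/Y - I*Y) = -2 + 3/Y - I*Y)
z(l, N) = -6 + 3*N + 3*l + 9/N - 3*I*N (z(l, N) = 3*((l + N) + (-2 + 3/N - I*N)) = 3*((N + l) + (-2 + 3/N - I*N)) = 3*(-2 + N + l + 3/N - I*N) = -6 + 3*N + 3*l + 9/N - 3*I*N)
z(-6, h) - 2090 = (-6 + 3*1 + 3*(-6) + 9/1 - 3*I*1) - 2090 = (-6 + 3 - 18 + 9*1 - 3*I) - 2090 = (-6 + 3 - 18 + 9 - 3*I) - 2090 = (-12 - 3*I) - 2090 = -2102 - 3*I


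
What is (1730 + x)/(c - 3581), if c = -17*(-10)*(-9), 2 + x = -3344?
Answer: 1616/5111 ≈ 0.31618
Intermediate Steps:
x = -3346 (x = -2 - 3344 = -3346)
c = -1530 (c = 170*(-9) = -1530)
(1730 + x)/(c - 3581) = (1730 - 3346)/(-1530 - 3581) = -1616/(-5111) = -1616*(-1/5111) = 1616/5111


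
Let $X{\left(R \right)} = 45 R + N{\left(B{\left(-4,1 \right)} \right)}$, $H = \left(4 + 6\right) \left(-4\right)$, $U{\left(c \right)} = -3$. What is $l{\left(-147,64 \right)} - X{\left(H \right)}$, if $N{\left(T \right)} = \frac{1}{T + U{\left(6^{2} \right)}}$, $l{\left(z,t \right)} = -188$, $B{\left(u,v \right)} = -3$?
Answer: $\frac{9673}{6} \approx 1612.2$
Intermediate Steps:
$N{\left(T \right)} = \frac{1}{-3 + T}$ ($N{\left(T \right)} = \frac{1}{T - 3} = \frac{1}{-3 + T}$)
$H = -40$ ($H = 10 \left(-4\right) = -40$)
$X{\left(R \right)} = - \frac{1}{6} + 45 R$ ($X{\left(R \right)} = 45 R + \frac{1}{-3 - 3} = 45 R + \frac{1}{-6} = 45 R - \frac{1}{6} = - \frac{1}{6} + 45 R$)
$l{\left(-147,64 \right)} - X{\left(H \right)} = -188 - \left(- \frac{1}{6} + 45 \left(-40\right)\right) = -188 - \left(- \frac{1}{6} - 1800\right) = -188 - - \frac{10801}{6} = -188 + \frac{10801}{6} = \frac{9673}{6}$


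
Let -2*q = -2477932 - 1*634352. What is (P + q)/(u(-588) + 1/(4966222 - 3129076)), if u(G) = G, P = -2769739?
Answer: 2229554874162/1080241847 ≈ 2063.9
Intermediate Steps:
q = 1556142 (q = -(-2477932 - 1*634352)/2 = -(-2477932 - 634352)/2 = -½*(-3112284) = 1556142)
(P + q)/(u(-588) + 1/(4966222 - 3129076)) = (-2769739 + 1556142)/(-588 + 1/(4966222 - 3129076)) = -1213597/(-588 + 1/1837146) = -1213597/(-1080241847/1837146) = -1213597*(-1837146/1080241847) = 2229554874162/1080241847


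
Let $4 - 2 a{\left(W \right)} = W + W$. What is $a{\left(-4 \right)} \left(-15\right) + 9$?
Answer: $-81$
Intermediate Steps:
$a{\left(W \right)} = 2 - W$ ($a{\left(W \right)} = 2 - \frac{W + W}{2} = 2 - \frac{2 W}{2} = 2 - W$)
$a{\left(-4 \right)} \left(-15\right) + 9 = \left(2 - -4\right) \left(-15\right) + 9 = \left(2 + 4\right) \left(-15\right) + 9 = 6 \left(-15\right) + 9 = -90 + 9 = -81$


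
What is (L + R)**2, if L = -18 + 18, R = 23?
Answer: 529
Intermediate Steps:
L = 0
(L + R)**2 = (0 + 23)**2 = 23**2 = 529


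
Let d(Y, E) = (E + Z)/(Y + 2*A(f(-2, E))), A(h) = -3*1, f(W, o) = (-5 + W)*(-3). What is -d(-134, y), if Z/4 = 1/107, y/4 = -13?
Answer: -278/749 ≈ -0.37116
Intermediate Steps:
y = -52 (y = 4*(-13) = -52)
f(W, o) = 15 - 3*W
Z = 4/107 ≈ 0.037383
A(h) = -3
d(Y, E) = (4/107 + E)/(-6 + Y) (d(Y, E) = (E + 4/107)/(Y + 2*(-3)) = (4/107 + E)/(Y - 6) = (4/107 + E)/(-6 + Y))
-d(-134, y) = -(4/107 - 52)/(-6 - 134) = -(-5560)/((-140)*107) = -(-1)*(-5560)/(140*107) = -1*278/749 = -278/749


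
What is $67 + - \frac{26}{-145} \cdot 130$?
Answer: $\frac{2619}{29} \approx 90.31$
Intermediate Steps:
$67 + - \frac{26}{-145} \cdot 130 = 67 + \left(-26\right) \left(- \frac{1}{145}\right) 130 = 67 + \frac{26}{145} \cdot 130 = 67 + \frac{676}{29} = \frac{2619}{29}$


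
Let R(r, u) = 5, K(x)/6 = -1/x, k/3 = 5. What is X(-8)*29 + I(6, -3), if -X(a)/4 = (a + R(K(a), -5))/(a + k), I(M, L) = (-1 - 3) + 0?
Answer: 320/7 ≈ 45.714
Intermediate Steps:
k = 15 (k = 3*5 = 15)
K(x) = -6/x (K(x) = 6*(-1/x) = -6/x)
I(M, L) = -4 (I(M, L) = -4 + 0 = -4)
X(a) = -4*(5 + a)/(15 + a) (X(a) = -4*(a + 5)/(a + 15) = -4*(5 + a)/(15 + a))
X(-8)*29 + I(6, -3) = (4*(-5 - 1*(-8))/(15 - 8))*29 - 4 = (4*(-5 + 8)/7)*29 - 4 = (4*(⅐)*3)*29 - 4 = (12/7)*29 - 4 = 348/7 - 4 = 320/7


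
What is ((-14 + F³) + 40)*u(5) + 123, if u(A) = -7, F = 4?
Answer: -507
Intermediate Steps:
((-14 + F³) + 40)*u(5) + 123 = ((-14 + 4³) + 40)*(-7) + 123 = ((-14 + 64) + 40)*(-7) + 123 = (50 + 40)*(-7) + 123 = 90*(-7) + 123 = -630 + 123 = -507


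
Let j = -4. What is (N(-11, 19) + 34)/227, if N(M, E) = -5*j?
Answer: 54/227 ≈ 0.23789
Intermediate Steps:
N(M, E) = 20 (N(M, E) = -5*(-4) = 20)
(N(-11, 19) + 34)/227 = (20 + 34)/227 = (1/227)*54 = 54/227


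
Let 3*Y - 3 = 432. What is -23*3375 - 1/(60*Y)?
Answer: -675337501/8700 ≈ -77625.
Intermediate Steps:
Y = 145 (Y = 1 + (1/3)*432 = 1 + 144 = 145)
-23*3375 - 1/(60*Y) = -23*3375 - 1/(60*145) = -77625 - 1/8700 = -675337501/8700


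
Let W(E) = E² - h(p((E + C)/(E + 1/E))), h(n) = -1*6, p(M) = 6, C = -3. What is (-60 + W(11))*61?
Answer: 4087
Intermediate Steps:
h(n) = -6
W(E) = 6 + E² (W(E) = E² - 1*(-6) = E² + 6 = 6 + E²)
(-60 + W(11))*61 = (-60 + (6 + 11²))*61 = (-60 + (6 + 121))*61 = (-60 + 127)*61 = 67*61 = 4087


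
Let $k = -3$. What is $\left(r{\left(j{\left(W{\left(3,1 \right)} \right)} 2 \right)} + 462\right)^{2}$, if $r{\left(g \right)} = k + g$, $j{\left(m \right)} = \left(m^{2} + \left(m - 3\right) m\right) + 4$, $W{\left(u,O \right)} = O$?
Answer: $216225$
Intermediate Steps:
$j{\left(m \right)} = 4 + m^{2} + m \left(-3 + m\right)$ ($j{\left(m \right)} = \left(m^{2} + \left(-3 + m\right) m\right) + 4 = \left(m^{2} + m \left(-3 + m\right)\right) + 4 = 4 + m^{2} + m \left(-3 + m\right)$)
$r{\left(g \right)} = -3 + g$
$\left(r{\left(j{\left(W{\left(3,1 \right)} \right)} 2 \right)} + 462\right)^{2} = \left(\left(-3 + \left(4 - 3 + 2 \cdot 1^{2}\right) 2\right) + 462\right)^{2} = \left(\left(-3 + \left(4 - 3 + 2 \cdot 1\right) 2\right) + 462\right)^{2} = \left(\left(-3 + \left(4 - 3 + 2\right) 2\right) + 462\right)^{2} = \left(\left(-3 + 3 \cdot 2\right) + 462\right)^{2} = \left(\left(-3 + 6\right) + 462\right)^{2} = \left(3 + 462\right)^{2} = 465^{2} = 216225$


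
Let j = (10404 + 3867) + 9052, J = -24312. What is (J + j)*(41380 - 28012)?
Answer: -13220952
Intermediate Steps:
j = 23323 (j = 14271 + 9052 = 23323)
(J + j)*(41380 - 28012) = (-24312 + 23323)*(41380 - 28012) = -989*13368 = -13220952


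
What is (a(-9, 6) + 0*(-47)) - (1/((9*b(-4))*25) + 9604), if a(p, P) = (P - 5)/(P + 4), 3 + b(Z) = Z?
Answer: -30252283/3150 ≈ -9603.9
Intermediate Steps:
b(Z) = -3 + Z
a(p, P) = (-5 + P)/(4 + P)
(a(-9, 6) + 0*(-47)) - (1/((9*b(-4))*25) + 9604) = ((-5 + 6)/(4 + 6) + 0*(-47)) - (1/((9*(-3 - 4))*25) + 9604) = (1/10 + 0) - (1/((9*(-7))*25) + 9604) = ((1/10)*1 + 0) - (1/(-63*25) + 9604) = (1/10 + 0) - (1/(-1575) + 9604) = 1/10 - (-1/1575 + 9604) = 1/10 - 1*15126299/1575 = 1/10 - 15126299/1575 = -30252283/3150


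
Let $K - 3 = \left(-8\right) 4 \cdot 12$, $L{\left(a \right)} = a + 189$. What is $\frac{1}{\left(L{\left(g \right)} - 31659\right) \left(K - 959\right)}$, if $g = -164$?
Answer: $\frac{1}{42389560} \approx 2.3591 \cdot 10^{-8}$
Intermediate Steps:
$L{\left(a \right)} = 189 + a$
$K = -381$ ($K = 3 + \left(-8\right) 4 \cdot 12 = 3 - 384 = -381$)
$\frac{1}{\left(L{\left(g \right)} - 31659\right) \left(K - 959\right)} = \frac{1}{\left(\left(189 - 164\right) - 31659\right) \left(-381 - 959\right)} = \frac{1}{\left(25 - 31659\right) \left(-1340\right)} = \frac{1}{\left(-31634\right) \left(-1340\right)} = \frac{1}{42389560}$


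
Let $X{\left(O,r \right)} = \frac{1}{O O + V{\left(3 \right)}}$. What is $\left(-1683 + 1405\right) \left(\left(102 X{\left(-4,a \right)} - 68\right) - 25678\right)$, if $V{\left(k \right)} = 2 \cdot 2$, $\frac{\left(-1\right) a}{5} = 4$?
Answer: $\frac{35779851}{5} \approx 7.156 \cdot 10^{6}$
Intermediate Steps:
$a = -20$ ($a = \left(-5\right) 4 = -20$)
$V{\left(k \right)} = 4$
$X{\left(O,r \right)} = \frac{1}{4 + O^{2}}$ ($X{\left(O,r \right)} = \frac{1}{O O + 4} = \frac{1}{O^{2} + 4} = \frac{1}{4 + O^{2}}$)
$\left(-1683 + 1405\right) \left(\left(102 X{\left(-4,a \right)} - 68\right) - 25678\right) = \left(-1683 + 1405\right) \left(\left(\frac{102}{4 + \left(-4\right)^{2}} - 68\right) - 25678\right) = - 278 \left(\left(\frac{102}{4 + 16} - 68\right) - 25678\right) = - 278 \left(\left(\frac{102}{20} - 68\right) - 25678\right) = - 278 \left(\left(102 \cdot \frac{1}{20} - 68\right) - 25678\right) = - 278 \left(\left(\frac{51}{10} - 68\right) - 25678\right) = - 278 \left(- \frac{629}{10} - 25678\right) = \left(-278\right) \left(- \frac{257409}{10}\right) = \frac{35779851}{5}$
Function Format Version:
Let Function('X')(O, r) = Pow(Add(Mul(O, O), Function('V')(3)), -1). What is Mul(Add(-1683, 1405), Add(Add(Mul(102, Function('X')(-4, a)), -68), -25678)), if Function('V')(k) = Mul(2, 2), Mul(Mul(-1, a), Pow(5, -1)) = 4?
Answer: Rational(35779851, 5) ≈ 7.1560e+6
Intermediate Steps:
a = -20 (a = Mul(-5, 4) = -20)
Function('V')(k) = 4
Function('X')(O, r) = Pow(Add(4, Pow(O, 2)), -1) (Function('X')(O, r) = Pow(Add(Mul(O, O), 4), -1) = Pow(Add(Pow(O, 2), 4), -1) = Pow(Add(4, Pow(O, 2)), -1))
Mul(Add(-1683, 1405), Add(Add(Mul(102, Function('X')(-4, a)), -68), -25678)) = Mul(Add(-1683, 1405), Add(Add(Mul(102, Pow(Add(4, Pow(-4, 2)), -1)), -68), -25678)) = Mul(-278, Add(Add(Mul(102, Pow(Add(4, 16), -1)), -68), -25678)) = Mul(-278, Add(Add(Mul(102, Pow(20, -1)), -68), -25678)) = Mul(-278, Add(Add(Mul(102, Rational(1, 20)), -68), -25678)) = Mul(-278, Add(Add(Rational(51, 10), -68), -25678)) = Mul(-278, Add(Rational(-629, 10), -25678)) = Mul(-278, Rational(-257409, 10)) = Rational(35779851, 5)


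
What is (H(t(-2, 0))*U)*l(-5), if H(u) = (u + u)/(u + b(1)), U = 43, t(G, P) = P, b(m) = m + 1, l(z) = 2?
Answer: 0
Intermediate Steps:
b(m) = 1 + m
H(u) = 2*u/(2 + u) (H(u) = (u + u)/(u + (1 + 1)) = (2*u)/(u + 2) = (2*u)/(2 + u) = 2*u/(2 + u))
(H(t(-2, 0))*U)*l(-5) = ((2*0/(2 + 0))*43)*2 = ((2*0/2)*43)*2 = ((2*0*(½))*43)*2 = (0*43)*2 = 0*2 = 0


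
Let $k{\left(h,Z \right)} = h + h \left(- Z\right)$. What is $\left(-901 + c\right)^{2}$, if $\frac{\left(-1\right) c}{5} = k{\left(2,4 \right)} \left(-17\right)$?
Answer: $1990921$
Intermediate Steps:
$k{\left(h,Z \right)} = h - Z h$
$c = -510$ ($c = - 5 \cdot 2 \left(1 - 4\right) \left(-17\right) = - 5 \cdot 2 \left(-3\right) \left(-17\right) = - 5 \left(\left(-6\right) \left(-17\right)\right) = \left(-5\right) 102 = -510$)
$\left(-901 + c\right)^{2} = \left(-901 - 510\right)^{2} = \left(-1411\right)^{2} = 1990921$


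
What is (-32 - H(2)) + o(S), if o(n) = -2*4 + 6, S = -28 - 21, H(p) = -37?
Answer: 3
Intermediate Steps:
S = -49
o(n) = -2 (o(n) = -8 + 6 = -2)
(-32 - H(2)) + o(S) = (-32 - 1*(-37)) - 2 = (-32 + 37) - 2 = 5 - 2 = 3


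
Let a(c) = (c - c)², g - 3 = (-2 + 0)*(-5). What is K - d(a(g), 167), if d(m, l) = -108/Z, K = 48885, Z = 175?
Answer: 8554983/175 ≈ 48886.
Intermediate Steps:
g = 13 (g = 3 + (-2 + 0)*(-5) = 3 - 2*(-5) = 3 + 10 = 13)
a(c) = 0 (a(c) = 0² = 0)
d(m, l) = -108/175
K - d(a(g), 167) = 48885 - 1*(-108/175) = 48885 + 108/175 = 8554983/175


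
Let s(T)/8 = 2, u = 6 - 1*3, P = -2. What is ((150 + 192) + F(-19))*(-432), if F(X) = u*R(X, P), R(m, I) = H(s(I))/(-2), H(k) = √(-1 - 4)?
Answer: -147744 + 648*I*√5 ≈ -1.4774e+5 + 1449.0*I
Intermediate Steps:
u = 3 (u = 6 - 3 = 3)
s(T) = 16 (s(T) = 8*2 = 16)
H(k) = I*√5 (H(k) = √(-5) = I*√5)
R(m, I) = -I*√5/2 (R(m, I) = (I*√5)/(-2) = (I*√5)*(-½) = -I*√5/2)
F(X) = -3*I*√5/2 (F(X) = 3*(-I*√5/2) = -3*I*√5/2)
((150 + 192) + F(-19))*(-432) = ((150 + 192) - 3*I*√5/2)*(-432) = (342 - 3*I*√5/2)*(-432) = -147744 + 648*I*√5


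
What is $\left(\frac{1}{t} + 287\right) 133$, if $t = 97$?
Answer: $\frac{3702720}{97} \approx 38172.0$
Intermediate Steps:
$\left(\frac{1}{t} + 287\right) 133 = \left(\frac{1}{97} + 287\right) 133 = \frac{27840}{97} \cdot 133 = \frac{3702720}{97}$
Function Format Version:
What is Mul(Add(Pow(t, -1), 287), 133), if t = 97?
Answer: Rational(3702720, 97) ≈ 38172.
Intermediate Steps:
Mul(Add(Pow(t, -1), 287), 133) = Mul(Add(Pow(97, -1), 287), 133) = Mul(Add(Rational(1, 97), 287), 133) = Mul(Rational(27840, 97), 133) = Rational(3702720, 97)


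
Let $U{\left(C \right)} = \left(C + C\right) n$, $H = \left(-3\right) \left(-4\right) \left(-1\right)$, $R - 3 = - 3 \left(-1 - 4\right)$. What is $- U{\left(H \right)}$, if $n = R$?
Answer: $432$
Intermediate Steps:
$R = 18$ ($R = 3 - 3 \left(-1 - 4\right) = 3 - -15 = 3 + 15 = 18$)
$n = 18$
$H = -12$ ($H = 12 \left(-1\right) = -12$)
$U{\left(C \right)} = 36 C$ ($U{\left(C \right)} = \left(C + C\right) 18 = 2 C 18 = 36 C$)
$- U{\left(H \right)} = - 36 \left(-12\right) = \left(-1\right) \left(-432\right) = 432$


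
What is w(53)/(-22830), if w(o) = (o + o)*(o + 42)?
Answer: -1007/2283 ≈ -0.44109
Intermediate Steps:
w(o) = 2*o*(42 + o) (w(o) = (2*o)*(42 + o) = 2*o*(42 + o))
w(53)/(-22830) = (2*53*(42 + 53))/(-22830) = (2*53*95)*(-1/22830) = 10070*(-1/22830) = -1007/2283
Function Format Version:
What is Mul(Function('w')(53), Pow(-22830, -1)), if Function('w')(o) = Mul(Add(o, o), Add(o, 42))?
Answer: Rational(-1007, 2283) ≈ -0.44109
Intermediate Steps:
Function('w')(o) = Mul(2, o, Add(42, o)) (Function('w')(o) = Mul(Mul(2, o), Add(42, o)) = Mul(2, o, Add(42, o)))
Mul(Function('w')(53), Pow(-22830, -1)) = Mul(Mul(2, 53, Add(42, 53)), Pow(-22830, -1)) = Mul(Mul(2, 53, 95), Rational(-1, 22830)) = Mul(10070, Rational(-1, 22830)) = Rational(-1007, 2283)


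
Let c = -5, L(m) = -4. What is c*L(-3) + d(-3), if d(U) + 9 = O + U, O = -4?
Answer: 4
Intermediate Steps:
d(U) = -13 + U (d(U) = -9 + (-4 + U) = -13 + U)
c*L(-3) + d(-3) = -5*(-4) + (-13 - 3) = 20 - 16 = 4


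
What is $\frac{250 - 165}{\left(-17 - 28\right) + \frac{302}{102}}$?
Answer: $- \frac{4335}{2144} \approx -2.0219$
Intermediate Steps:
$\frac{250 - 165}{\left(-17 - 28\right) + \frac{302}{102}} = \frac{85}{\left(-17 - 28\right) + 302 \cdot \frac{1}{102}} = \frac{85}{-45 + \frac{151}{51}} = \frac{85}{- \frac{2144}{51}} = 85 \left(- \frac{51}{2144}\right) = - \frac{4335}{2144}$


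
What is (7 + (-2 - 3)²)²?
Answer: 1024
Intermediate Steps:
(7 + (-2 - 3)²)² = (7 + (-5)²)² = (7 + 25)² = 32² = 1024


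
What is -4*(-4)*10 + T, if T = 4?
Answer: 164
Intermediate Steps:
-4*(-4)*10 + T = -4*(-4)*10 + 4 = 16*10 + 4 = 160 + 4 = 164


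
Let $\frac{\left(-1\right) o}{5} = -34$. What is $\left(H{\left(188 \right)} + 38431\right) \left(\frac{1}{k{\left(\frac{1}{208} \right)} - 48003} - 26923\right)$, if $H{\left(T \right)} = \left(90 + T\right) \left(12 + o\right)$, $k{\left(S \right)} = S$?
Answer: $- \frac{23931882498234399}{9984623} \approx -2.3969 \cdot 10^{9}$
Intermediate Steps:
$o = 170$ ($o = \left(-5\right) \left(-34\right) = 170$)
$H{\left(T \right)} = 16380 + 182 T$ ($H{\left(T \right)} = \left(90 + T\right) \left(12 + 170\right) = \left(90 + T\right) 182 = 16380 + 182 T$)
$\left(H{\left(188 \right)} + 38431\right) \left(\frac{1}{k{\left(\frac{1}{208} \right)} - 48003} - 26923\right) = \left(\left(16380 + 182 \cdot 188\right) + 38431\right) \left(\frac{1}{\frac{1}{208} - 48003} - 26923\right) = \left(\left(16380 + 34216\right) + 38431\right) \left(\frac{1}{\frac{1}{208} - 48003} - 26923\right) = \left(50596 + 38431\right) \left(\frac{1}{- \frac{9984623}{208}} - 26923\right) = 89027 \left(- \frac{208}{9984623} - 26923\right) = 89027 \left(- \frac{268816005237}{9984623}\right) = - \frac{23931882498234399}{9984623}$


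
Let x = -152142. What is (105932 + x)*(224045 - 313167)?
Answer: 4118327620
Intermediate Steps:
(105932 + x)*(224045 - 313167) = (105932 - 152142)*(224045 - 313167) = -46210*(-89122) = 4118327620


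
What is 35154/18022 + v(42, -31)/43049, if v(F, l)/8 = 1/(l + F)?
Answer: 8323467091/4267059929 ≈ 1.9506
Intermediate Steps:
v(F, l) = 8/(F + l) (v(F, l) = 8/(l + F) = 8/(F + l))
35154/18022 + v(42, -31)/43049 = 35154/18022 + (8/(42 - 31))/43049 = 35154*(1/18022) + (8/11)*(1/43049) = 17577/9011 + (8*(1/11))*(1/43049) = 17577/9011 + (8/11)*(1/43049) = 17577/9011 + 8/473539 = 8323467091/4267059929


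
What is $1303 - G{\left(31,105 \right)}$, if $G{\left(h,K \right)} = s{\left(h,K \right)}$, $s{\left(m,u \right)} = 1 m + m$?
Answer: $1241$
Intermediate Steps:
$s{\left(m,u \right)} = 2 m$ ($s{\left(m,u \right)} = m + m = 2 m$)
$G{\left(h,K \right)} = 2 h$
$1303 - G{\left(31,105 \right)} = 1303 - 2 \cdot 31 = 1303 - 62 = 1241$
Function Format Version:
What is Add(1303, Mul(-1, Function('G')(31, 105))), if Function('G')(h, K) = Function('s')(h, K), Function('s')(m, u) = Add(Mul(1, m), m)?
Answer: 1241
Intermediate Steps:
Function('s')(m, u) = Mul(2, m) (Function('s')(m, u) = Add(m, m) = Mul(2, m))
Function('G')(h, K) = Mul(2, h)
Add(1303, Mul(-1, Function('G')(31, 105))) = Add(1303, Mul(-1, Mul(2, 31))) = Add(1303, Mul(-1, 62)) = Add(1303, -62) = 1241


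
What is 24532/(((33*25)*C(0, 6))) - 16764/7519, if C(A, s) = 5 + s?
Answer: 32322808/68234925 ≈ 0.47370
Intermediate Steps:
24532/(((33*25)*C(0, 6))) - 16764/7519 = 24532/(((33*25)*(5 + 6))) - 16764/7519 = 24532/((825*11)) - 16764*1/7519 = 24532/9075 - 16764/7519 = 32322808/68234925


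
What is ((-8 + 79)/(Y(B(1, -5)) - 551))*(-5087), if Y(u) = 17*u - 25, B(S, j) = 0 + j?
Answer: 361177/661 ≈ 546.41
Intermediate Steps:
B(S, j) = j
Y(u) = -25 + 17*u
((-8 + 79)/(Y(B(1, -5)) - 551))*(-5087) = ((-8 + 79)/((-25 + 17*(-5)) - 551))*(-5087) = (71/((-25 - 85) - 551))*(-5087) = (71/(-110 - 551))*(-5087) = (71/(-661))*(-5087) = (71*(-1/661))*(-5087) = -71/661*(-5087) = 361177/661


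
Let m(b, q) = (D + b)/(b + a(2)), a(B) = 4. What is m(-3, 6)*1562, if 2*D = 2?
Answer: -3124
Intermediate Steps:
D = 1 (D = (½)*2 = 1)
m(b, q) = (1 + b)/(4 + b) (m(b, q) = (1 + b)/(b + 4) = (1 + b)/(4 + b))
m(-3, 6)*1562 = ((1 - 3)/(4 - 3))*1562 = (-2/1)*1562 = (1*(-2))*1562 = -2*1562 = -3124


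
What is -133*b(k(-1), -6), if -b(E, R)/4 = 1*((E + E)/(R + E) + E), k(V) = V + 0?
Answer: -380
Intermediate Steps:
k(V) = V
b(E, R) = -4*E - 8*E/(E + R) (b(E, R) = -4*((E + E)/(R + E) + E) = -4*((2*E)/(E + R) + E) = -4*(2*E/(E + R) + E) = -4*(E + 2*E/(E + R)) = -4*E - 8*E/(E + R))
-133*b(k(-1), -6) = -(-532)*(-1)*(2 - 1 - 6)/(-1 - 6) = -(-532)*(-1)*(-5)/(-7) = -(-532)*(-1)*(-1)*(-5)/7 = -133*20/7 = -380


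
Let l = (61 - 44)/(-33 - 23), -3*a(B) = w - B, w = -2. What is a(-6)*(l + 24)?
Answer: -1327/42 ≈ -31.595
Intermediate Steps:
a(B) = ⅔ + B/3 (a(B) = -(-2 - B)/3 = ⅔ + B/3)
l = -17/56 (l = 17/(-56) = 17*(-1/56) = -17/56 ≈ -0.30357)
a(-6)*(l + 24) = (⅔ + (⅓)*(-6))*(-17/56 + 24) = (⅔ - 2)*(1327/56) = -4/3*1327/56 = -1327/42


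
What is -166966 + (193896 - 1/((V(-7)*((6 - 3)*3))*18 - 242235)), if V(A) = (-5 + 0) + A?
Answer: 6575740471/244179 ≈ 26930.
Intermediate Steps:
V(A) = -5 + A
-166966 + (193896 - 1/((V(-7)*((6 - 3)*3))*18 - 242235)) = -166966 + (193896 - 1/(((-5 - 7)*((6 - 3)*3))*18 - 242235)) = -166966 + (193896 - 1/(-36*3*18 - 242235)) = -166966 + (193896 - 1/(-12*9*18 - 242235)) = -166966 + (193896 - 1/(-108*18 - 242235)) = -166966 + (193896 - 1/(-1944 - 242235)) = -166966 + (193896 - 1/(-244179)) = -166966 + (193896 - 1*(-1/244179)) = -166966 + (193896 + 1/244179) = -166966 + 47345331385/244179 = 6575740471/244179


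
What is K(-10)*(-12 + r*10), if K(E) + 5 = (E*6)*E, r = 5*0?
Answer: -7140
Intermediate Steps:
r = 0
K(E) = -5 + 6*E² (K(E) = -5 + (E*6)*E = -5 + (6*E)*E = -5 + 6*E²)
K(-10)*(-12 + r*10) = (-5 + 6*(-10)²)*(-12 + 0*10) = (-5 + 6*100)*(-12 + 0) = (-5 + 600)*(-12) = 595*(-12) = -7140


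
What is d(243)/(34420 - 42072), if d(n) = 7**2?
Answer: -49/7652 ≈ -0.0064036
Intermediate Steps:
d(n) = 49
d(243)/(34420 - 42072) = 49/(34420 - 42072) = 49/(-7652) = 49*(-1/7652) = -49/7652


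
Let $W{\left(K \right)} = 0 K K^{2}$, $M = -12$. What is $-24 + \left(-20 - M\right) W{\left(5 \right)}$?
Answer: $-24$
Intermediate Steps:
$W{\left(K \right)} = 0$ ($W{\left(K \right)} = 0 K^{2} = 0$)
$-24 + \left(-20 - M\right) W{\left(5 \right)} = -24 + \left(-20 - -12\right) 0 = -24 + \left(-20 + 12\right) 0 = -24 - 0 = -24 + 0 = -24$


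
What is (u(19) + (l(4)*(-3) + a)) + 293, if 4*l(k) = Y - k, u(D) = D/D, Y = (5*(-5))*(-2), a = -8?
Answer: 503/2 ≈ 251.50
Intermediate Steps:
Y = 50 (Y = -25*(-2) = 50)
u(D) = 1
l(k) = 25/2 - k/4 (l(k) = (50 - k)/4 = 25/2 - k/4)
(u(19) + (l(4)*(-3) + a)) + 293 = (1 + ((25/2 - 1/4*4)*(-3) - 8)) + 293 = (1 + ((25/2 - 1)*(-3) - 8)) + 293 = (1 + ((23/2)*(-3) - 8)) + 293 = (1 + (-69/2 - 8)) + 293 = (1 - 85/2) + 293 = -83/2 + 293 = 503/2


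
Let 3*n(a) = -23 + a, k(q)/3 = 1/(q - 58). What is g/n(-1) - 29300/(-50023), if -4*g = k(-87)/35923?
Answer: 4883803545931/8337969702560 ≈ 0.58573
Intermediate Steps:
k(q) = 3/(-58 + q) (k(q) = 3/(q - 58) = 3/(-58 + q))
n(a) = -23/3 + a/3 (n(a) = (-23 + a)/3 = -23/3 + a/3)
g = 3/20835340 (g = -3/(-58 - 87)/(4*35923) = -3/(-145)/(4*35923) = -3*(-1/145)/(4*35923) = -(-3)/(580*35923) = -¼*(-3/5208835) = 3/20835340 ≈ 1.4399e-7)
g/n(-1) - 29300/(-50023) = 3/(20835340*(-23/3 + (⅓)*(-1))) - 29300/(-50023) = 3/(20835340*(-23/3 - ⅓)) - 29300*(-1/50023) = (3/20835340)/(-8) + 29300/50023 = (3/20835340)*(-⅛) + 29300/50023 = -3/166682720 + 29300/50023 = 4883803545931/8337969702560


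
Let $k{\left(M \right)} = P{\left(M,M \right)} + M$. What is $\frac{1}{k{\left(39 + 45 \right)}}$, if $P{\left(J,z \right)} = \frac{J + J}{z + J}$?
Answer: $\frac{1}{85} \approx 0.011765$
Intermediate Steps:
$P{\left(J,z \right)} = \frac{2 J}{J + z}$
$k{\left(M \right)} = 1 + M$ ($k{\left(M \right)} = \frac{2 M}{M + M} + M = \frac{2 M}{2 M} + M = 2 M \frac{1}{2 M} + M = 1 + M$)
$\frac{1}{k{\left(39 + 45 \right)}} = \frac{1}{1 + \left(39 + 45\right)} = \frac{1}{1 + 84} = \frac{1}{85}$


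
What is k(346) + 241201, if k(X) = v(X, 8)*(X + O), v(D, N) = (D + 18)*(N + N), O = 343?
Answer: 4253937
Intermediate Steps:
v(D, N) = 2*N*(18 + D) (v(D, N) = (18 + D)*(2*N) = 2*N*(18 + D))
k(X) = (288 + 16*X)*(343 + X) (k(X) = (2*8*(18 + X))*(X + 343) = (288 + 16*X)*(343 + X))
k(346) + 241201 = 16*(18 + 346)*(343 + 346) + 241201 = 16*364*689 + 241201 = 4012736 + 241201 = 4253937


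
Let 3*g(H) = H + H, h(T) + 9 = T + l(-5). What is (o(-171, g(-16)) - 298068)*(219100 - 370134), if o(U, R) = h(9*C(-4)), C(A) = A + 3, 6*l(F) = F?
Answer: 135063740357/3 ≈ 4.5021e+10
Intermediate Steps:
l(F) = F/6
C(A) = 3 + A
h(T) = -59/6 + T (h(T) = -9 + (T + (1/6)*(-5)) = -9 + (T - 5/6) = -9 + (-5/6 + T) = -59/6 + T)
g(H) = 2*H/3 (g(H) = (H + H)/3 = (2*H)/3 = 2*H/3)
o(U, R) = -113/6 (o(U, R) = -59/6 + 9*(3 - 4) = -59/6 + 9*(-1) = -59/6 - 9 = -113/6)
(o(-171, g(-16)) - 298068)*(219100 - 370134) = (-113/6 - 298068)*(219100 - 370134) = -1788521/6*(-151034) = 135063740357/3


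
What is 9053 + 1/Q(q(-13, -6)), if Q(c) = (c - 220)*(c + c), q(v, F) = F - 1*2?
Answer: 33025345/3648 ≈ 9053.0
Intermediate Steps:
q(v, F) = -2 + F (q(v, F) = F - 2 = -2 + F)
Q(c) = 2*c*(-220 + c) (Q(c) = (-220 + c)*(2*c) = 2*c*(-220 + c))
9053 + 1/Q(q(-13, -6)) = 9053 + 1/(2*(-2 - 6)*(-220 + (-2 - 6))) = 9053 + 1/(2*(-8)*(-220 - 8)) = 9053 + 1/(2*(-8)*(-228)) = 9053 + 1/3648 = 33025345/3648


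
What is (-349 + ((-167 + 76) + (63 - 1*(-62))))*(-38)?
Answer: 11970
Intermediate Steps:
(-349 + ((-167 + 76) + (63 - 1*(-62))))*(-38) = (-349 + (-91 + (63 + 62)))*(-38) = (-349 + (-91 + 125))*(-38) = (-349 + 34)*(-38) = -315*(-38) = 11970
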